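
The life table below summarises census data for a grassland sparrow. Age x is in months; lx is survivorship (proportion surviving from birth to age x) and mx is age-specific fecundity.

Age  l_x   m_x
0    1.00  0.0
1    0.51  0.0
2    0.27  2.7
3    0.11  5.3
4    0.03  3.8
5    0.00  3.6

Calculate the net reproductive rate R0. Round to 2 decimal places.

1.43

lx·mx by age: 0, 0, 0.729, 0.583, 0.114, 0
R0 = Σ lx·mx = 1.426 → 1.43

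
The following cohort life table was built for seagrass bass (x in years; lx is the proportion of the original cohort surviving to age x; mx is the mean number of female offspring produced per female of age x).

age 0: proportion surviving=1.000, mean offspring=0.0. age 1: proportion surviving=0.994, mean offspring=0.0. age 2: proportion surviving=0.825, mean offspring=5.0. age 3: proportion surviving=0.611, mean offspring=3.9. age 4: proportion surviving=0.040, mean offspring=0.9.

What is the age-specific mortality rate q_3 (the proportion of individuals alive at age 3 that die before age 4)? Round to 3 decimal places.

q_3 = (l_3 − l_4) / l_3 = (0.611 − 0.04) / 0.611
     = 0.571 / 0.611 = 0.934534… → 0.935

0.935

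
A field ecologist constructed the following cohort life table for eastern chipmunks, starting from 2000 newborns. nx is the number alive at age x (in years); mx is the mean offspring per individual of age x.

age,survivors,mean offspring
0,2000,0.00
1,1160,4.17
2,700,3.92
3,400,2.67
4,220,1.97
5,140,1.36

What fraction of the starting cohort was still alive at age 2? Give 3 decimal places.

l_2 = n_2/n_0 = 700/2000 = 0.35 → 0.350

0.350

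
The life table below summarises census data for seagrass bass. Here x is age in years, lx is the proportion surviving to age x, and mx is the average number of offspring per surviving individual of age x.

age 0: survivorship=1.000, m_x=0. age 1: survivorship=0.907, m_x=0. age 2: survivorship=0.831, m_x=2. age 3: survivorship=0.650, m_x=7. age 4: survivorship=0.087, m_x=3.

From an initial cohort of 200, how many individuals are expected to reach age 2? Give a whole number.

166

Expected survivors = N0 · l_2 = 200 × 0.831 = 166.2 → 166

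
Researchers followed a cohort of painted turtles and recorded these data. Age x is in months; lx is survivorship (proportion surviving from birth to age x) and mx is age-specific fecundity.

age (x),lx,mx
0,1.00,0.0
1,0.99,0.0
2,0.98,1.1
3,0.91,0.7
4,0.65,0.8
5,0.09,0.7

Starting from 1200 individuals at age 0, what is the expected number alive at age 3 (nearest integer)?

Expected survivors = N0 · l_3 = 1200 × 0.91 = 1092 → 1092

1092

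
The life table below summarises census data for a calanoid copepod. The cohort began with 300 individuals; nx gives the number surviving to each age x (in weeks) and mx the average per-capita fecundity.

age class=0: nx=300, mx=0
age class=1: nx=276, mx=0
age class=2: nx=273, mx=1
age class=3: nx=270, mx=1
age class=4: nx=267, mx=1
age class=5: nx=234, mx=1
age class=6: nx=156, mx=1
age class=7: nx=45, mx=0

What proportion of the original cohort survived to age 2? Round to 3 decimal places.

0.910

l_2 = n_2/n_0 = 273/300 = 0.91 → 0.910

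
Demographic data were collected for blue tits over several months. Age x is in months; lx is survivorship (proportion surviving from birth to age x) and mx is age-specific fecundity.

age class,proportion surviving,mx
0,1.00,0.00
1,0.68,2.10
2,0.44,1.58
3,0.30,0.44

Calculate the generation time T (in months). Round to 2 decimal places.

lx·mx: 0, 1.428, 0.6952, 0.132 → R0 = 2.2552
x·lx·mx: 0, 1.428, 1.3904, 0.396 → Σ = 3.2144
T = 3.2144 / 2.2552 = 1.425328… → 1.43

1.43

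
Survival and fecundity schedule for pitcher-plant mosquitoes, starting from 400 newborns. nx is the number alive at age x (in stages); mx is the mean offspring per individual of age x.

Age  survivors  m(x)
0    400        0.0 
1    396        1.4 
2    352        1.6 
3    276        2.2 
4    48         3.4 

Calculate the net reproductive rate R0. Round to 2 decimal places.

4.72

lx = nx/n0 = nx/400: 1, 0.99, 0.88, 0.69, 0.12
lx·mx by age: 0, 1.386, 1.408, 1.518, 0.408
R0 = Σ lx·mx = 4.72 → 4.72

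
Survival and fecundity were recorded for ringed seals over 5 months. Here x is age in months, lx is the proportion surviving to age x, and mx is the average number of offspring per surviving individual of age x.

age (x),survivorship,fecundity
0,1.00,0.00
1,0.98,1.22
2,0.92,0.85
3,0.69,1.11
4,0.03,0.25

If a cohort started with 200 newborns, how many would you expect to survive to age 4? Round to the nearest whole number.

6

Expected survivors = N0 · l_4 = 200 × 0.03 = 6 → 6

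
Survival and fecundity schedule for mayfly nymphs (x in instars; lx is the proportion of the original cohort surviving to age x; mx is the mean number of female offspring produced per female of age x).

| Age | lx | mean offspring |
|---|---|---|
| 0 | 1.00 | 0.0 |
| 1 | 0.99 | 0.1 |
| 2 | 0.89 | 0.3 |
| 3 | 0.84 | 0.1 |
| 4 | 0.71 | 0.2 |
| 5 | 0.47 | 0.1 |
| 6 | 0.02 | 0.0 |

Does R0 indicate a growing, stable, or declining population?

declining

R0 = Σ lx·mx = 0 + 0.099 + 0.267 + 0.084 + 0.142 + 0.047 + 0 = 0.639
R0 < 1, so the population is declining.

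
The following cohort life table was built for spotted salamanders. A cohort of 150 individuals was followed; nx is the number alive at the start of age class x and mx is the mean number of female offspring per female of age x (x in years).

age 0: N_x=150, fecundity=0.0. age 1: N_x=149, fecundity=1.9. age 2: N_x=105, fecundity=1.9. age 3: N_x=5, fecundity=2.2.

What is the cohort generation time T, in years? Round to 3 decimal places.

1.449

lx = nx/n0 = nx/150: 1, 0.99333…, 0.7, 0.03333…
lx·mx: 0, 1.887333…, 1.33, 0.073333… → R0 = 3.290667…
x·lx·mx: 0, 1.887333…, 2.66, 0.22… → Σ = 4.767333…
T = 4.767333… / 3.290667… = 1.448744… → 1.449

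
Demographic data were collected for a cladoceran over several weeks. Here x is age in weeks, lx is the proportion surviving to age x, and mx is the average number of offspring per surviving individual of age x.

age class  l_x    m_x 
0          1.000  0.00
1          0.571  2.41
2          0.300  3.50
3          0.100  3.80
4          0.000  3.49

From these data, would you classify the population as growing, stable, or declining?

growing

R0 = Σ lx·mx = 0 + 1.37611 + 1.05 + 0.38 + 0 = 2.80611
R0 > 1, so the population is growing.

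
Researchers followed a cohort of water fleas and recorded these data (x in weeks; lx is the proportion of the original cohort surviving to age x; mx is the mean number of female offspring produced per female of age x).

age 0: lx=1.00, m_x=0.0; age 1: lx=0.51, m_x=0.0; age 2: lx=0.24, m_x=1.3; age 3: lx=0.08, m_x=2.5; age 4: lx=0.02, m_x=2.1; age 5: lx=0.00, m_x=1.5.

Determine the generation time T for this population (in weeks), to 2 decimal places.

2.51

lx·mx: 0, 0, 0.312, 0.2, 0.042, 0 → R0 = 0.554
x·lx·mx: 0, 0, 0.624, 0.6, 0.168, 0 → Σ = 1.392
T = 1.392 / 0.554 = 2.512635… → 2.51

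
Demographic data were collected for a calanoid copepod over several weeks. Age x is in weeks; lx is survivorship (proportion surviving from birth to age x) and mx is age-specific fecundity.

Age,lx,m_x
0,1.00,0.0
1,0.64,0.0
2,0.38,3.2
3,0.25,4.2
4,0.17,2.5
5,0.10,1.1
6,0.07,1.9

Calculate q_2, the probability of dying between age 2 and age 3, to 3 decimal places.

0.342

q_2 = (l_2 − l_3) / l_2 = (0.38 − 0.25) / 0.38
     = 0.13 / 0.38 = 0.342105… → 0.342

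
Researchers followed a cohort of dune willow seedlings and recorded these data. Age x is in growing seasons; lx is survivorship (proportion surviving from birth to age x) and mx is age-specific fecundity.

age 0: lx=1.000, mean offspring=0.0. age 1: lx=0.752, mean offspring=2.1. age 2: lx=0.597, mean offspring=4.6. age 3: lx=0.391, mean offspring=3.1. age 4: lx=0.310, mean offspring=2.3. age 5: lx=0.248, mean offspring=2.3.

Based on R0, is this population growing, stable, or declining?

growing

R0 = Σ lx·mx = 0 + 1.5792 + 2.7462 + 1.2121 + 0.713 + 0.5704 = 6.8209
R0 > 1, so the population is growing.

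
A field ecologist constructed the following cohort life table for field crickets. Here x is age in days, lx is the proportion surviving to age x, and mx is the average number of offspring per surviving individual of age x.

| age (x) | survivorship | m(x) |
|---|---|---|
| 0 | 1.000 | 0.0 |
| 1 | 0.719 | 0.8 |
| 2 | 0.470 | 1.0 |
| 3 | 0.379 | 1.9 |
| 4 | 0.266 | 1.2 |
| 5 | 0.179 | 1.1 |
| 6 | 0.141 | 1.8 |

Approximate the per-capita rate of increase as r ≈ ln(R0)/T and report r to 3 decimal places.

R0 = Σ lx·mx = 0 + 0.5752 + 0.47 + 0.7201 + 0.3192 + 0.1969 + 0.2538 = 2.5352
Σ x·lx·mx = 7.4596; T = 7.4596/2.5352 = 2.94241…
r ≈ ln(R0)/T = ln(2.5352)/2.94241… = 0.31616… → 0.316

0.316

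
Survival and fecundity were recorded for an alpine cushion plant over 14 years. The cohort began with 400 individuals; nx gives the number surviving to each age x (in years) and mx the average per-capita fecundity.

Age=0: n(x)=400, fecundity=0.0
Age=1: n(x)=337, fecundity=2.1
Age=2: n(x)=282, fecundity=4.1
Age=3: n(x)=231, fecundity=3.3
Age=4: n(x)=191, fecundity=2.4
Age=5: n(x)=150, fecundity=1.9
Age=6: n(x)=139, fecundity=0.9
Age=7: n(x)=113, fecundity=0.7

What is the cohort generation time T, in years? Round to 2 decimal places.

2.76

lx = nx/n0 = nx/400: 1, 0.8425, 0.705, 0.5775, 0.4775, 0.375, 0.3475, 0.2825
lx·mx: 0, 1.76925, 2.8905, 1.90575, 1.146, 0.7125, 0.31275, 0.19775 → R0 = 8.9345
x·lx·mx: 0, 1.76925, 5.781, 5.71725, 4.584, 3.5625, 1.8765, 1.38425 → Σ = 24.67475
T = 24.67475 / 8.9345 = 2.761738… → 2.76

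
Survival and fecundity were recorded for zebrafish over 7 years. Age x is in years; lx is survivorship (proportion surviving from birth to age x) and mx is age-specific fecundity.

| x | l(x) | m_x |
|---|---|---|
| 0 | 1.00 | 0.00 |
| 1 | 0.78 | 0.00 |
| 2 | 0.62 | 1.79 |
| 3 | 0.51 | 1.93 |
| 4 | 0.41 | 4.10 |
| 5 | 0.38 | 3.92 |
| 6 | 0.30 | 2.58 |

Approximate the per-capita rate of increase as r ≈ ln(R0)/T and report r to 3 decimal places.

0.453

R0 = Σ lx·mx = 0 + 0 + 1.1098 + 0.9843 + 1.681 + 1.4896 + 0.774 = 6.0387
Σ x·lx·mx = 23.9885; T = 23.9885/6.0387 = 3.97246…
r ≈ ln(R0)/T = ln(6.0387)/3.97246… = 0.45266… → 0.453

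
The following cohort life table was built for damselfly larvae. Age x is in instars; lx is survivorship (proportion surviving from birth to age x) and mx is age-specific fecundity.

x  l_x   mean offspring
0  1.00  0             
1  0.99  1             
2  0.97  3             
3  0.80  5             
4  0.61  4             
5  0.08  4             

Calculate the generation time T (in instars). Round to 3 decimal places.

lx·mx: 0, 0.99, 2.91, 4, 2.44, 0.32 → R0 = 10.66
x·lx·mx: 0, 0.99, 5.82, 12, 9.76, 1.6 → Σ = 30.17
T = 30.17 / 10.66 = 2.830206… → 2.830

2.830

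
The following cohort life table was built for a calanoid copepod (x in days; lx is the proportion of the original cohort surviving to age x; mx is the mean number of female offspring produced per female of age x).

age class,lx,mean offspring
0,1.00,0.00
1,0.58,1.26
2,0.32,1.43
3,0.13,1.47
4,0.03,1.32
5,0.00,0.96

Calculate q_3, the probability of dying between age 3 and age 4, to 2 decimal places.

q_3 = (l_3 − l_4) / l_3 = (0.13 − 0.03) / 0.13
     = 0.1 / 0.13 = 0.769231… → 0.77

0.77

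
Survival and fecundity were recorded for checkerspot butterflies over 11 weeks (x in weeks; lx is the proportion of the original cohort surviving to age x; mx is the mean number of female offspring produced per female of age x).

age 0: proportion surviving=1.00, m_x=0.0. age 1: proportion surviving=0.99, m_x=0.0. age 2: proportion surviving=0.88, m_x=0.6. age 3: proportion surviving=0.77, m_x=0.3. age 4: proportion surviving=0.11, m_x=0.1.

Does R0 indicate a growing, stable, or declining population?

declining

R0 = Σ lx·mx = 0 + 0 + 0.528 + 0.231 + 0.011 = 0.77
R0 < 1, so the population is declining.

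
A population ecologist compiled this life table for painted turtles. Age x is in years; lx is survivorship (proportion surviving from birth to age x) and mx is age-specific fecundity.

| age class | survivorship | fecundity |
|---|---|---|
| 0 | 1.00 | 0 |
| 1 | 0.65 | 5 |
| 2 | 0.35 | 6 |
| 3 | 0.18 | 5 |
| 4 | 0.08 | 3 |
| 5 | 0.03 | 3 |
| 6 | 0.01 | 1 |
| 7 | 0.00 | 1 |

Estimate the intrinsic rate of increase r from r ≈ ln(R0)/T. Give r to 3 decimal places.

1.069

R0 = Σ lx·mx = 0 + 3.25 + 2.1 + 0.9 + 0.24 + 0.09 + 0.01 + 0 = 6.59
Σ x·lx·mx = 11.62; T = 11.62/6.59 = 1.76328…
r ≈ ln(R0)/T = ln(6.59)/1.76328… = 1.06935… → 1.069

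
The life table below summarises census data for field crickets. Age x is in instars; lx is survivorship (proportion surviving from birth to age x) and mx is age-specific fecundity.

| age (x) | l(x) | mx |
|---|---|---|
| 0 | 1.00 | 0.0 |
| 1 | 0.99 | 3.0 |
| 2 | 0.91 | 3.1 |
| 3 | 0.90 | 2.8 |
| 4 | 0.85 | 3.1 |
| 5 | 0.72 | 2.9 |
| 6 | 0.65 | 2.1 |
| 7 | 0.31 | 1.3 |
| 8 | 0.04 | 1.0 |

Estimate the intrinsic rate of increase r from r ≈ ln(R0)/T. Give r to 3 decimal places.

R0 = Σ lx·mx = 0 + 2.97 + 2.821 + 2.52 + 2.635 + 2.088 + 1.365 + 0.403 + 0.04 = 14.842
Σ x·lx·mx = 48.483; T = 48.483/14.842 = 3.26661…
r ≈ ln(R0)/T = ln(14.842)/3.26661… = 0.82577… → 0.826

0.826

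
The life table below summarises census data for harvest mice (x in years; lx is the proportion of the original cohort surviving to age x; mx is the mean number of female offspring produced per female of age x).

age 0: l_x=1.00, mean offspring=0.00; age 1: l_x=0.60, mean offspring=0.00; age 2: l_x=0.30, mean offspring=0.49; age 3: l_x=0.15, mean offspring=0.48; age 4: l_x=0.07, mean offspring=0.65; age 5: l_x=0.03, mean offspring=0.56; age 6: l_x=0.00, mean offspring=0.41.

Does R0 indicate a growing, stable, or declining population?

R0 = Σ lx·mx = 0 + 0 + 0.147 + 0.072 + 0.0455 + 0.0168 + 0 = 0.2813
R0 < 1, so the population is declining.

declining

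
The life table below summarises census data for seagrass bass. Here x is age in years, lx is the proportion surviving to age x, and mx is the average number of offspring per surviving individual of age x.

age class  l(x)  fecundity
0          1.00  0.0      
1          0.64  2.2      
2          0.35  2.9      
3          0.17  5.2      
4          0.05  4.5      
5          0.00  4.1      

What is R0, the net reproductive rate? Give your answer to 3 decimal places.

lx·mx by age: 0, 1.408, 1.015, 0.884, 0.225, 0
R0 = Σ lx·mx = 3.532 → 3.532

3.532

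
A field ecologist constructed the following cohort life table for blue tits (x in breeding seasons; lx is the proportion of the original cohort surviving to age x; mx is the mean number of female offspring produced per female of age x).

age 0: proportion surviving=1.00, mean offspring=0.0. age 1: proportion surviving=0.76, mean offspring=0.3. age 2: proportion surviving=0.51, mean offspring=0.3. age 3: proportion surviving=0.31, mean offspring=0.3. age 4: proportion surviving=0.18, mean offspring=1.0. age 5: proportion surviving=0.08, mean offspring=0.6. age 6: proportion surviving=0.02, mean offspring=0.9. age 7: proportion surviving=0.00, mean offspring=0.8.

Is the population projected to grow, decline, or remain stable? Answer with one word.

declining

R0 = Σ lx·mx = 0 + 0.228 + 0.153 + 0.093 + 0.18 + 0.048 + 0.018 + 0 = 0.72
R0 < 1, so the population is declining.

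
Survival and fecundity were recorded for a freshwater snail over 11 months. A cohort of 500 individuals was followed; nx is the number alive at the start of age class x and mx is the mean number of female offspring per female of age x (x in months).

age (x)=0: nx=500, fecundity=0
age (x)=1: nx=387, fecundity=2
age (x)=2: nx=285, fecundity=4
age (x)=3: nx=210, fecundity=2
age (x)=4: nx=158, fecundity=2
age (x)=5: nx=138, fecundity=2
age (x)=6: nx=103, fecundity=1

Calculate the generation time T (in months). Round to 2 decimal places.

lx = nx/n0 = nx/500: 1, 0.774, 0.57, 0.42, 0.316, 0.276, 0.206
lx·mx: 0, 1.548, 2.28, 0.84, 0.632, 0.552, 0.206 → R0 = 6.058
x·lx·mx: 0, 1.548, 4.56, 2.52, 2.528, 2.76, 1.236 → Σ = 15.152
T = 15.152 / 6.058 = 2.501155… → 2.50

2.50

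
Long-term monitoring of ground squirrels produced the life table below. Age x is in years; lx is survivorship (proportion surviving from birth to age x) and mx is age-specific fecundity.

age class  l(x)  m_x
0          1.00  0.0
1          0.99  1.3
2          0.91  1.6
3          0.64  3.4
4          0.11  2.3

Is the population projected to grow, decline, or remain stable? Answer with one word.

growing

R0 = Σ lx·mx = 0 + 1.287 + 1.456 + 2.176 + 0.253 = 5.172
R0 > 1, so the population is growing.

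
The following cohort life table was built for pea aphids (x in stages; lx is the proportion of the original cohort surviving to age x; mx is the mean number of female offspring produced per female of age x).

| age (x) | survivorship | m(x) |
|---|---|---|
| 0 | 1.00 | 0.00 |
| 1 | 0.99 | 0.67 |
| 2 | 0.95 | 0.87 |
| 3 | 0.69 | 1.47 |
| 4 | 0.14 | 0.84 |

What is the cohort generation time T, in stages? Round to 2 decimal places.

2.22

lx·mx: 0, 0.6633, 0.8265, 1.0143, 0.1176 → R0 = 2.6217
x·lx·mx: 0, 0.6633, 1.653, 3.0429, 0.4704 → Σ = 5.8296
T = 5.8296 / 2.6217 = 2.223595… → 2.22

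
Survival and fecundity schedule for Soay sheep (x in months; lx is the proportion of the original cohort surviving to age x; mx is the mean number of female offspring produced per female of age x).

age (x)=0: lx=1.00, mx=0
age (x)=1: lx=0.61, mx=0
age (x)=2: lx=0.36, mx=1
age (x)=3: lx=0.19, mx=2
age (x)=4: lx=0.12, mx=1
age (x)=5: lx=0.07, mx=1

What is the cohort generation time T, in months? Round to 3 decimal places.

lx·mx: 0, 0, 0.36, 0.38, 0.12, 0.07 → R0 = 0.93
x·lx·mx: 0, 0, 0.72, 1.14, 0.48, 0.35 → Σ = 2.69
T = 2.69 / 0.93 = 2.892473… → 2.892

2.892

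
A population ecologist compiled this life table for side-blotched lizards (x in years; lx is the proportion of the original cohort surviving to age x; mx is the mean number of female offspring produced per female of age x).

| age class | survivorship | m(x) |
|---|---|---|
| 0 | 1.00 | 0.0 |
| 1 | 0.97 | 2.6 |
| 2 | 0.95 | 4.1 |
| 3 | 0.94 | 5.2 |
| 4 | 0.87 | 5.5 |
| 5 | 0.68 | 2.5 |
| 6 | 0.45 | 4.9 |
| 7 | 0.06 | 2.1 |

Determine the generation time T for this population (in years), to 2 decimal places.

3.32

lx·mx: 0, 2.522, 3.895, 4.888, 4.785, 1.7, 2.205, 0.126 → R0 = 20.121
x·lx·mx: 0, 2.522, 7.79, 14.664, 19.14, 8.5, 13.23, 0.882 → Σ = 66.728
T = 66.728 / 20.121 = 3.316336… → 3.32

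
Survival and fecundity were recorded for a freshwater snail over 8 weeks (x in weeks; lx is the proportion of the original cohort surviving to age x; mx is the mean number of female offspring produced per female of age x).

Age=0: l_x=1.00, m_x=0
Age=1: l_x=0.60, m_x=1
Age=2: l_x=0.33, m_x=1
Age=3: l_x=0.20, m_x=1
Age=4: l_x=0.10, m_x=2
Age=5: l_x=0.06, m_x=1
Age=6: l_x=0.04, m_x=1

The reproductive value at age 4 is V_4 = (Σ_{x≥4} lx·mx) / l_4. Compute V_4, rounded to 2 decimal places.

3.00

lx·mx for x ≥ 4: 0.2, 0.06, 0.04 → sum = 0.3
V_4 = 0.3 / l_4 = 0.3 / 0.1 = 3 → 3.00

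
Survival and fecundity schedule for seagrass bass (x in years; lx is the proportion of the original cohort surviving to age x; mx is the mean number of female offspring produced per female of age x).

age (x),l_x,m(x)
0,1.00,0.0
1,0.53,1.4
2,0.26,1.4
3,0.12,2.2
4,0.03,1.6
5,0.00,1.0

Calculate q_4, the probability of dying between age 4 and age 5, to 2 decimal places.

q_4 = (l_4 − l_5) / l_4 = (0.03 − 0) / 0.03
     = 0.03 / 0.03 = 1 → 1.00

1.00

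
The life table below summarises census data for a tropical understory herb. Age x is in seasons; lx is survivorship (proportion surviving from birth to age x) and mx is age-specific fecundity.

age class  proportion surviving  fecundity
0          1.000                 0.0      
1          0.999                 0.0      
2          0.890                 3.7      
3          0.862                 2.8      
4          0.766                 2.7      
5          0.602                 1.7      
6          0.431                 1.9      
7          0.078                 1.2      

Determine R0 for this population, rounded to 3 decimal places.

9.711

lx·mx by age: 0, 0, 3.293, 2.4136, 2.0682, 1.0234, 0.8189, 0.0936
R0 = Σ lx·mx = 9.7107 → 9.711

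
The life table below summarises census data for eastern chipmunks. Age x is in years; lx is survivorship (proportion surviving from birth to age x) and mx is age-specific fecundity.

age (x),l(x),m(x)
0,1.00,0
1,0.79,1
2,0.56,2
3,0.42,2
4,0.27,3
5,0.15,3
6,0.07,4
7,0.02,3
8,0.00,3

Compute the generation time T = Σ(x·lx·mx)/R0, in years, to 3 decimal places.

3.021

lx·mx: 0, 0.79, 1.12, 0.84, 0.81, 0.45, 0.28, 0.06, 0 → R0 = 4.35
x·lx·mx: 0, 0.79, 2.24, 2.52, 3.24, 2.25, 1.68, 0.42, 0 → Σ = 13.14
T = 13.14 / 4.35 = 3.02069… → 3.021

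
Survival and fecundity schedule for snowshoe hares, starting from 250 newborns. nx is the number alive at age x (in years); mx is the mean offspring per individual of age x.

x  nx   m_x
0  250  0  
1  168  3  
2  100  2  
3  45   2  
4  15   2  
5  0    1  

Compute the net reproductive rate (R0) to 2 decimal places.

3.30

lx = nx/n0 = nx/250: 1, 0.672, 0.4, 0.18, 0.06, 0
lx·mx by age: 0, 2.016, 0.8, 0.36, 0.12, 0
R0 = Σ lx·mx = 3.296 → 3.30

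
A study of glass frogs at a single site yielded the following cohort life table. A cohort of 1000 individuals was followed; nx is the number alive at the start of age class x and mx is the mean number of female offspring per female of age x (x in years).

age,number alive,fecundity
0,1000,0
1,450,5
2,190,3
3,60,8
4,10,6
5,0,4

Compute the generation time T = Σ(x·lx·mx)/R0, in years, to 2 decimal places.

lx = nx/n0 = nx/1000: 1, 0.45, 0.19, 0.06, 0.01, 0
lx·mx: 0, 2.25, 0.57, 0.48, 0.06, 0 → R0 = 3.36
x·lx·mx: 0, 2.25, 1.14, 1.44, 0.24, 0 → Σ = 5.07
T = 5.07 / 3.36 = 1.508929… → 1.51

1.51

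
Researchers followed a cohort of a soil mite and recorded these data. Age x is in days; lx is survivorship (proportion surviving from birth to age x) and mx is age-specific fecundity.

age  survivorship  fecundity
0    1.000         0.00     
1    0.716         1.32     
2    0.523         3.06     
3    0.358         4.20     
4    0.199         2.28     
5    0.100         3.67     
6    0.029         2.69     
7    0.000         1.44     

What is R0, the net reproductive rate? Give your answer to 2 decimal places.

4.95

lx·mx by age: 0, 0.94512, 1.60038, 1.5036, 0.45372, 0.367, 0.07801, 0
R0 = Σ lx·mx = 4.94783 → 4.95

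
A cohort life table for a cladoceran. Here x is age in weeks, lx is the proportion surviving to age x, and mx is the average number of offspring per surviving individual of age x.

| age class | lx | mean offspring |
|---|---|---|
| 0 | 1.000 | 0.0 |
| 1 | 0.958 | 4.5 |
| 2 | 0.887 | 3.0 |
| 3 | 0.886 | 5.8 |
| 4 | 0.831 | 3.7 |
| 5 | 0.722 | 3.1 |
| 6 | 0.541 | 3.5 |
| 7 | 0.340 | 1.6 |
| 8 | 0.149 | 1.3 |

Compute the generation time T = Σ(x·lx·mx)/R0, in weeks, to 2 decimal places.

lx·mx: 0, 4.311, 2.661, 5.1388, 3.0747, 2.2382, 1.8935, 0.544, 0.1937 → R0 = 20.0549
x·lx·mx: 0, 4.311, 5.322, 15.4164, 12.2988, 11.191, 11.361, 3.808, 1.5496 → Σ = 65.2578
T = 65.2578 / 20.0549 = 3.253958… → 3.25

3.25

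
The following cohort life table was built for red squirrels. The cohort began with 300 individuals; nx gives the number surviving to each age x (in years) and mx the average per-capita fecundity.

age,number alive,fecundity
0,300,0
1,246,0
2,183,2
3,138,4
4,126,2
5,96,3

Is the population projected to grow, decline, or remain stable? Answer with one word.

lx = nx/n0 = nx/300: 1, 0.82, 0.61, 0.46, 0.42, 0.32
R0 = Σ lx·mx = 0 + 0 + 1.22 + 1.84 + 0.84 + 0.96 = 4.86
R0 > 1, so the population is growing.

growing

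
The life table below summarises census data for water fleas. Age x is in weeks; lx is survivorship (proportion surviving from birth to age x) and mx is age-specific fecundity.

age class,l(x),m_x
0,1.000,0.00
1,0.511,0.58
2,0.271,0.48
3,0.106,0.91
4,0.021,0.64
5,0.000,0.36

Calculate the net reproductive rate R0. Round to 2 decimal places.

lx·mx by age: 0, 0.29638, 0.13008, 0.09646, 0.01344, 0
R0 = Σ lx·mx = 0.53636 → 0.54

0.54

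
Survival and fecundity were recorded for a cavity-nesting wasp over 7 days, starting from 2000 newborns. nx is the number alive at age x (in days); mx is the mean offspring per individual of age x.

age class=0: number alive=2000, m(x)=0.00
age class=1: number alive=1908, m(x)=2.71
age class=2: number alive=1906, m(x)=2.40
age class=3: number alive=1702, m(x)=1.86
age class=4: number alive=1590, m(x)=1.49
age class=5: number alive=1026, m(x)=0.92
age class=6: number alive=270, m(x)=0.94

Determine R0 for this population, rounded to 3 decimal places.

lx = nx/n0 = nx/2000: 1, 0.954, 0.953, 0.851, 0.795, 0.513, 0.135
lx·mx by age: 0, 2.58534, 2.2872, 1.58286, 1.18455, 0.47196, 0.1269
R0 = Σ lx·mx = 8.23881 → 8.239

8.239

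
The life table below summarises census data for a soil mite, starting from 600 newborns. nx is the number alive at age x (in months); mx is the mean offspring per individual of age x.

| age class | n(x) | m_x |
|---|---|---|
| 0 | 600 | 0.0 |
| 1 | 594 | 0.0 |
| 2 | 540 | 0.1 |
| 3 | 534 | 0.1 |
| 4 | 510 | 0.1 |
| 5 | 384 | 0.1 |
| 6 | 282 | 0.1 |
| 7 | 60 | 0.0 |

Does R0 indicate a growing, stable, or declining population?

lx = nx/n0 = nx/600: 1, 0.99, 0.9, 0.89, 0.85, 0.64, 0.47, 0.1
R0 = Σ lx·mx = 0 + 0 + 0.09 + 0.089 + 0.085 + 0.064 + 0.047 + 0 = 0.375
R0 < 1, so the population is declining.

declining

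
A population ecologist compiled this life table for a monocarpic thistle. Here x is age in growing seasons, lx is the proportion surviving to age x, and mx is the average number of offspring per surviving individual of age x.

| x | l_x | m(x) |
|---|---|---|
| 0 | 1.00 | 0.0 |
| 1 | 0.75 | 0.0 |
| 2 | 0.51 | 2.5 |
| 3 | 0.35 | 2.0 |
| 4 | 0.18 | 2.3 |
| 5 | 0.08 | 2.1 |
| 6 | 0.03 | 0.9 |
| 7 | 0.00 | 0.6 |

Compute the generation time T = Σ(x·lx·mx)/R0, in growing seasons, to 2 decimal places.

lx·mx: 0, 0, 1.275, 0.7, 0.414, 0.168, 0.027, 0 → R0 = 2.584
x·lx·mx: 0, 0, 2.55, 2.1, 1.656, 0.84, 0.162, 0 → Σ = 7.308
T = 7.308 / 2.584 = 2.828173… → 2.83

2.83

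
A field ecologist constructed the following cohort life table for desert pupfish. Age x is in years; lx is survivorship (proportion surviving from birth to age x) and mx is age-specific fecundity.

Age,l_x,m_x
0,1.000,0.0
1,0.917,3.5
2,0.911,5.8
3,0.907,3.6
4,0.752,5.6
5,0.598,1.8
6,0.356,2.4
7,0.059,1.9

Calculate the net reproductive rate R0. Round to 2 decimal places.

18.01

lx·mx by age: 0, 3.2095, 5.2838, 3.2652, 4.2112, 1.0764, 0.8544, 0.1121
R0 = Σ lx·mx = 18.0126 → 18.01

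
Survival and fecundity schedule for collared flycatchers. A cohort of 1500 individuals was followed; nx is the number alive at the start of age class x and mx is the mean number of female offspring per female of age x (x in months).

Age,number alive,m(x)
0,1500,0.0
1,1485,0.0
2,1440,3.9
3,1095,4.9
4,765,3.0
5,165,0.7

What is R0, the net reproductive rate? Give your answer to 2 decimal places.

8.93

lx = nx/n0 = nx/1500: 1, 0.99, 0.96, 0.73, 0.51, 0.11
lx·mx by age: 0, 0, 3.744, 3.577, 1.53, 0.077
R0 = Σ lx·mx = 8.928 → 8.93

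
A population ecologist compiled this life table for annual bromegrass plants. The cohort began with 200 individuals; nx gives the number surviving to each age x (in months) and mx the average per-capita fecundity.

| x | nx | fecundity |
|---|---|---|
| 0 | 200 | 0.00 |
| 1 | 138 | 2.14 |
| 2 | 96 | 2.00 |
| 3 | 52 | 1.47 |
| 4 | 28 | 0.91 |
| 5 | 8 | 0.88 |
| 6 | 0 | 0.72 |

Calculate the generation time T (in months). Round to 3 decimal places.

lx = nx/n0 = nx/200: 1, 0.69, 0.48, 0.26, 0.14, 0.04, 0
lx·mx: 0, 1.4766, 0.96, 0.3822, 0.1274, 0.0352, 0 → R0 = 2.9814
x·lx·mx: 0, 1.4766, 1.92, 1.1466, 0.5096, 0.176, 0 → Σ = 5.2288
T = 5.2288 / 2.9814 = 1.753807… → 1.754

1.754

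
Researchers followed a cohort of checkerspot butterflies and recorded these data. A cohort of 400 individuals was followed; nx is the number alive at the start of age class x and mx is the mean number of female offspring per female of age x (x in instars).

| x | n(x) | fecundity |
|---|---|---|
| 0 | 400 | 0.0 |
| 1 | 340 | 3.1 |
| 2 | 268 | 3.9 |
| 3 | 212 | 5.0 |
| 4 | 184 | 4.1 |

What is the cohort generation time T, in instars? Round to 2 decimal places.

lx = nx/n0 = nx/400: 1, 0.85, 0.67, 0.53, 0.46
lx·mx: 0, 2.635, 2.613, 2.65, 1.886 → R0 = 9.784
x·lx·mx: 0, 2.635, 5.226, 7.95, 7.544 → Σ = 23.355
T = 23.355 / 9.784 = 2.387061… → 2.39

2.39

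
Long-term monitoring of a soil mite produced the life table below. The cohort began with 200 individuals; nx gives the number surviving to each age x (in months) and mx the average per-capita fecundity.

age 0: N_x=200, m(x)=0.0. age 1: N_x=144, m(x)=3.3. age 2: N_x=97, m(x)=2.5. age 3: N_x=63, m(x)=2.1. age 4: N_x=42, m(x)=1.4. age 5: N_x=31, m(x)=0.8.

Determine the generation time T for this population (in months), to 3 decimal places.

lx = nx/n0 = nx/200: 1, 0.72, 0.485, 0.315, 0.21, 0.155
lx·mx: 0, 2.376, 1.2125, 0.6615, 0.294, 0.124 → R0 = 4.668
x·lx·mx: 0, 2.376, 2.425, 1.9845, 1.176, 0.62 → Σ = 8.5815
T = 8.5815 / 4.668 = 1.838368… → 1.838

1.838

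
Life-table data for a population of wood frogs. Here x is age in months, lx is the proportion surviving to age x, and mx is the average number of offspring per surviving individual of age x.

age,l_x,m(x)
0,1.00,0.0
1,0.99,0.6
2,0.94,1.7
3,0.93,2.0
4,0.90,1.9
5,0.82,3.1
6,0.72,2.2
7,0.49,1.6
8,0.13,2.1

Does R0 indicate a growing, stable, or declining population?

growing

R0 = Σ lx·mx = 0 + 0.594 + 1.598 + 1.86 + 1.71 + 2.542 + 1.584 + 0.784 + 0.273 = 10.945
R0 > 1, so the population is growing.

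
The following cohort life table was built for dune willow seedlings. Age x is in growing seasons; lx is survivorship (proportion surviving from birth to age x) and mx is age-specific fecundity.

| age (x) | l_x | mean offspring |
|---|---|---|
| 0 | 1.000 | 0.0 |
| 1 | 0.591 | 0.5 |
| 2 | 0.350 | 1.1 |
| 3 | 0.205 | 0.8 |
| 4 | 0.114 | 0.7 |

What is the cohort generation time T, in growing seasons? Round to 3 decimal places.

2.030

lx·mx: 0, 0.2955, 0.385, 0.164, 0.0798 → R0 = 0.9243
x·lx·mx: 0, 0.2955, 0.77, 0.492, 0.3192 → Σ = 1.8767
T = 1.8767 / 0.9243 = 2.030401… → 2.030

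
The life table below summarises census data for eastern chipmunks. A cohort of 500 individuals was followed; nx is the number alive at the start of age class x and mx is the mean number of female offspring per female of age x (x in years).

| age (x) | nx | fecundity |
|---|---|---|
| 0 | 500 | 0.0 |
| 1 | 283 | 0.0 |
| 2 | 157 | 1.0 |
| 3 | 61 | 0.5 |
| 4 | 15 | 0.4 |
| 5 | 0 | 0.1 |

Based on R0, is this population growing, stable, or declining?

declining

lx = nx/n0 = nx/500: 1, 0.566, 0.314, 0.122, 0.03, 0
R0 = Σ lx·mx = 0 + 0 + 0.314 + 0.061 + 0.012 + 0 = 0.387
R0 < 1, so the population is declining.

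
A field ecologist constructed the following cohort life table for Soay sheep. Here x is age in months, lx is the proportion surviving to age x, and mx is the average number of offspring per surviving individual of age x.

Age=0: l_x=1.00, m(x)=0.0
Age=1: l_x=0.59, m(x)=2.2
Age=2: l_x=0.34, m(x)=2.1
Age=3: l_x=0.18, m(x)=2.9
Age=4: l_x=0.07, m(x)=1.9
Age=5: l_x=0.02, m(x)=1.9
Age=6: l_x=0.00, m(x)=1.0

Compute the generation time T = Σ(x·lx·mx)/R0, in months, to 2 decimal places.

1.85

lx·mx: 0, 1.298, 0.714, 0.522, 0.133, 0.038, 0 → R0 = 2.705
x·lx·mx: 0, 1.298, 1.428, 1.566, 0.532, 0.19, 0 → Σ = 5.014
T = 5.014 / 2.705 = 1.853604… → 1.85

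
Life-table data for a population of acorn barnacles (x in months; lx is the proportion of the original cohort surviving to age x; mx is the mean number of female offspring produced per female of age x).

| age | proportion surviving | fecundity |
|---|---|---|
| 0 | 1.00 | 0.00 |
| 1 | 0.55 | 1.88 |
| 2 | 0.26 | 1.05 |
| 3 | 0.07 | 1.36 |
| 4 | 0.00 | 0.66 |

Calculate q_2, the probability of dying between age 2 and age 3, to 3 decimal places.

0.731

q_2 = (l_2 − l_3) / l_2 = (0.26 − 0.07) / 0.26
     = 0.19 / 0.26 = 0.730769… → 0.731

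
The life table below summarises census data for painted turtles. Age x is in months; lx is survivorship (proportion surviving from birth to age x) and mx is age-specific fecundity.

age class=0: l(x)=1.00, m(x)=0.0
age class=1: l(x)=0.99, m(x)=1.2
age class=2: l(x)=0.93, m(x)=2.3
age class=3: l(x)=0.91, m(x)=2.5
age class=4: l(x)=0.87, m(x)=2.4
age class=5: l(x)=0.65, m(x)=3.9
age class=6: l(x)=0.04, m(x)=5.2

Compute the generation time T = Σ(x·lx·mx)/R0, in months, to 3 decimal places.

3.313

lx·mx: 0, 1.188, 2.139, 2.275, 2.088, 2.535, 0.208 → R0 = 10.433
x·lx·mx: 0, 1.188, 4.278, 6.825, 8.352, 12.675, 1.248 → Σ = 34.566
T = 34.566 / 10.433 = 3.313141… → 3.313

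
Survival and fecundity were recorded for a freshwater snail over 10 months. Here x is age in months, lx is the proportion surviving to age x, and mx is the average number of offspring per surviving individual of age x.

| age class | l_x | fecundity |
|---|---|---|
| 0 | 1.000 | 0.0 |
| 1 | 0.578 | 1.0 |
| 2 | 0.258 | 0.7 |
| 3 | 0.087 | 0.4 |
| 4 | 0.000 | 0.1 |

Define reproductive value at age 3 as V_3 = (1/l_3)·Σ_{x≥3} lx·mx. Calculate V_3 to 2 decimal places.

lx·mx for x ≥ 3: 0.0348, 0 → sum = 0.0348
V_3 = 0.0348 / l_3 = 0.0348 / 0.087 = 0.4 → 0.40

0.40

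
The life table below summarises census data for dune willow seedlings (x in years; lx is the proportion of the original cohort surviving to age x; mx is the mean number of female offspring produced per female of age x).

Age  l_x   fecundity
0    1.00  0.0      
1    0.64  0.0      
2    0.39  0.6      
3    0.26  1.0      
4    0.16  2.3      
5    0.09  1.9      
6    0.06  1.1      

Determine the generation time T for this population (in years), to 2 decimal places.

lx·mx: 0, 0, 0.234, 0.26, 0.368, 0.171, 0.066 → R0 = 1.099
x·lx·mx: 0, 0, 0.468, 0.78, 1.472, 0.855, 0.396 → Σ = 3.971
T = 3.971 / 1.099 = 3.613285… → 3.61

3.61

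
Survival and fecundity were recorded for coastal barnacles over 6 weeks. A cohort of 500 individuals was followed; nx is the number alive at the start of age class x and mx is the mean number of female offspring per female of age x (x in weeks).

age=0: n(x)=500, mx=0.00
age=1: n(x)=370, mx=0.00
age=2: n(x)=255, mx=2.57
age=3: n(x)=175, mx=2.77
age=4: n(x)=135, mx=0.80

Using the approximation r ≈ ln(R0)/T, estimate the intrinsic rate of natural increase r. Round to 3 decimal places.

0.357

lx = nx/n0 = nx/500: 1, 0.74, 0.51, 0.35, 0.27
R0 = Σ lx·mx = 0 + 0 + 1.3107 + 0.9695 + 0.216 = 2.4962
Σ x·lx·mx = 6.3939; T = 6.3939/2.4962 = 2.56145…
r ≈ ln(R0)/T = ln(2.4962)/2.56145… = 0.35713… → 0.357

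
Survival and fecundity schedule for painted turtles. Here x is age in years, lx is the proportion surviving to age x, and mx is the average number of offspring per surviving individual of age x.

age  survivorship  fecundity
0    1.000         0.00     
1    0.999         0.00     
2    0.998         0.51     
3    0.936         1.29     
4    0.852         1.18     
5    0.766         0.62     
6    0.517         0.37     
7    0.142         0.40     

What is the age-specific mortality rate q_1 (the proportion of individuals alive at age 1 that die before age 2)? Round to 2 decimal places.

0.00

q_1 = (l_1 − l_2) / l_1 = (0.999 − 0.998) / 0.999
     = 0.001 / 0.999 = 0.001001… → 0.00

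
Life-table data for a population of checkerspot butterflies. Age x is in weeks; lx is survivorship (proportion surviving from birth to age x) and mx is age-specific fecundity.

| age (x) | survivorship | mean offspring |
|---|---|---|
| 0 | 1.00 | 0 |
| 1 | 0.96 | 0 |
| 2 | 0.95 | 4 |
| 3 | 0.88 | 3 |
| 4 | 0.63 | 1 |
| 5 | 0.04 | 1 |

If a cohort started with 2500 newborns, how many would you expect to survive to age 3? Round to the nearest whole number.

Expected survivors = N0 · l_3 = 2500 × 0.88 = 2200 → 2200

2200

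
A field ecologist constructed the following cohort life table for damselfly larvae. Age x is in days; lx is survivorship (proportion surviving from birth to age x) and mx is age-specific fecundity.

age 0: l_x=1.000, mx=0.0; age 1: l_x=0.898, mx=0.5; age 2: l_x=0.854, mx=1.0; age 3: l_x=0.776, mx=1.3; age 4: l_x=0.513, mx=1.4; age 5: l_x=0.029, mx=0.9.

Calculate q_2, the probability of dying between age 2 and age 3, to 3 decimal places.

q_2 = (l_2 − l_3) / l_2 = (0.854 − 0.776) / 0.854
     = 0.078 / 0.854 = 0.091335… → 0.091

0.091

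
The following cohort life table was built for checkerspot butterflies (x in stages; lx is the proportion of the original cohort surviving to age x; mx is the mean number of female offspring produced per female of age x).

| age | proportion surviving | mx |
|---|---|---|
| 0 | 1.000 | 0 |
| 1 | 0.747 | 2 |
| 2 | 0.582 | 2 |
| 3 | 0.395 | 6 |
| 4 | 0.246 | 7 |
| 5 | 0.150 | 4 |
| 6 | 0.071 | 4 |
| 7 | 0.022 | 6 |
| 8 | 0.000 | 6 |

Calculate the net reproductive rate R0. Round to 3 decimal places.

7.766

lx·mx by age: 0, 1.494, 1.164, 2.37, 1.722, 0.6, 0.284, 0.132, 0
R0 = Σ lx·mx = 7.766 → 7.766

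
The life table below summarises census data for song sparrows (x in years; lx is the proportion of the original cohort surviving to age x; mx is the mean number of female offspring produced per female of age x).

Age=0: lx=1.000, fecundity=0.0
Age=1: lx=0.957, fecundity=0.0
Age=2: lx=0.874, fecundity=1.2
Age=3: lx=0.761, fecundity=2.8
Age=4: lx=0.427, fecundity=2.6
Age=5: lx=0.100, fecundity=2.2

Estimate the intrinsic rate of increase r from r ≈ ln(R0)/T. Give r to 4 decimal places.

R0 = Σ lx·mx = 0 + 0 + 1.0488 + 2.1308 + 1.1102 + 0.22 = 4.5098
Σ x·lx·mx = 14.0308; T = 14.0308/4.5098 = 3.11118…
r ≈ ln(R0)/T = ln(4.5098)/3.11118… = 0.484142… → 0.4841

0.4841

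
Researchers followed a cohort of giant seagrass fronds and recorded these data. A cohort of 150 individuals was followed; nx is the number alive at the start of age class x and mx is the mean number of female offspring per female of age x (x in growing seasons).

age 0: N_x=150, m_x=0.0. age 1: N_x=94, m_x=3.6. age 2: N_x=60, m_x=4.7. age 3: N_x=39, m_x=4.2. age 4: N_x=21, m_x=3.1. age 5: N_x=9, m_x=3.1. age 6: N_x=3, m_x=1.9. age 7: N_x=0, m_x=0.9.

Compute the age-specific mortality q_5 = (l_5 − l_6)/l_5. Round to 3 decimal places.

lx = nx/n0 = nx/150: 1, 0.62667…, 0.4, 0.26, 0.14, 0.06, 0.02, 0
q_5 = (l_5 − l_6) / l_5 = (0.06 − 0.02) / 0.06
     = 0.04 / 0.06 = 0.666667… → 0.667

0.667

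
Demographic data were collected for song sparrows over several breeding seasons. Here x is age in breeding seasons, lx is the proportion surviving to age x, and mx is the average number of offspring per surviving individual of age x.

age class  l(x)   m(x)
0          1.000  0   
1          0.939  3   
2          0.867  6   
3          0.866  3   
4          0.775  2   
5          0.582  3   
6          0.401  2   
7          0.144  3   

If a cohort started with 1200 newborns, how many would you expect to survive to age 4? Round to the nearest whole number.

930

Expected survivors = N0 · l_4 = 1200 × 0.775 = 930 → 930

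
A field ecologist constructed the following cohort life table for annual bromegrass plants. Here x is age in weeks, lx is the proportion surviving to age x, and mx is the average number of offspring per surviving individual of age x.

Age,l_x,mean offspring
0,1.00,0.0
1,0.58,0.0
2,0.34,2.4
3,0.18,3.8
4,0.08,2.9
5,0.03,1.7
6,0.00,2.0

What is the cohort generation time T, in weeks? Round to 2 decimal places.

lx·mx: 0, 0, 0.816, 0.684, 0.232, 0.051, 0 → R0 = 1.783
x·lx·mx: 0, 0, 1.632, 2.052, 0.928, 0.255, 0 → Σ = 4.867
T = 4.867 / 1.783 = 2.729669… → 2.73

2.73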